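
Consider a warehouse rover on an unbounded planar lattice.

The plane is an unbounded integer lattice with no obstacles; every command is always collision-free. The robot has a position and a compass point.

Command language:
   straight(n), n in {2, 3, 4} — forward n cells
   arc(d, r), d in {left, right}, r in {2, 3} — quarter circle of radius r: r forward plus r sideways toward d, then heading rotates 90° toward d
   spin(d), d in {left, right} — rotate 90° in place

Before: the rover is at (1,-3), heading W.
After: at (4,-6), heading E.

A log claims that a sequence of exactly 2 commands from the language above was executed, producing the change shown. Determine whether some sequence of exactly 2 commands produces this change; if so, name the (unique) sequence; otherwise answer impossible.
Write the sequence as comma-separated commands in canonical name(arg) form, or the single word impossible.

spin(left), arc(left, 3)

key: order matters: swapping spin(left) and arc(left, 3) lands elsewhere
t0: at (1,-3), heading W
t=1 spin(left) ⇒ at (1,-3), heading S
t=2 arc(left, 3) ⇒ at (4,-6), heading E
no rival 2-sequence matches.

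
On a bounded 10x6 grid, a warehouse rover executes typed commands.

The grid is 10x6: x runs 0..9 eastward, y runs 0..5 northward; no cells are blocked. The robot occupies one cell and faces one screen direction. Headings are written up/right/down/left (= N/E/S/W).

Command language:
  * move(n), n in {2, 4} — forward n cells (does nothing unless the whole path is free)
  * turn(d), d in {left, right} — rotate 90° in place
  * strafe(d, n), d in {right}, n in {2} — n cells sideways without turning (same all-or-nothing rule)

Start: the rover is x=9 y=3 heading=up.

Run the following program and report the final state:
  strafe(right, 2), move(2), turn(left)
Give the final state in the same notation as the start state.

initial: x=9 y=3 heading=up
t=1 strafe(right, 2) ⇒ x=9 y=3 heading=up
t=2 move(2) ⇒ x=9 y=5 heading=up
t=3 turn(left) ⇒ x=9 y=5 heading=left

x=9 y=5 heading=left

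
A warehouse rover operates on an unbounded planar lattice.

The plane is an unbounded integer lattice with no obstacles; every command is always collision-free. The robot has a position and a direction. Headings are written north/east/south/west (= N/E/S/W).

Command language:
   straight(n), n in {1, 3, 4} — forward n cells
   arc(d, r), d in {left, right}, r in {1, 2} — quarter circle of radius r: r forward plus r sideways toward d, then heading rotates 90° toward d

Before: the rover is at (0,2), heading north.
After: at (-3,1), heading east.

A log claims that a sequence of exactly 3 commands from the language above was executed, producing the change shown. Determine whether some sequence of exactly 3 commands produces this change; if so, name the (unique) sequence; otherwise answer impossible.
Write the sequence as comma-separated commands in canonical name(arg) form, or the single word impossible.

arc(left, 2), arc(left, 2), arc(left, 1)

key: order matters: swapping arc(left, 2) and arc(left, 1) lands elsewhere
begin: at (0,2), heading north
1. arc(left, 2) → at (-2,4), heading west
2. arc(left, 2) → at (-4,2), heading south
3. arc(left, 1) → at (-3,1), heading east
all 343 alternatives checked — unique.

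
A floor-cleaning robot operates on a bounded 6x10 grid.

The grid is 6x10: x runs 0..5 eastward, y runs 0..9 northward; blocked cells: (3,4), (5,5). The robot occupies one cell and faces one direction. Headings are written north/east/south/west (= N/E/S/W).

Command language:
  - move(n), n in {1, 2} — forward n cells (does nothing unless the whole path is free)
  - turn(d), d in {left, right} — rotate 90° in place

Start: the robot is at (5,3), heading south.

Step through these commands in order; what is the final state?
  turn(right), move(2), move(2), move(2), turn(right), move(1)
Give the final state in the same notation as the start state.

initial: at (5,3), heading south
step 1 (turn(right)): at (5,3), heading west
step 2 (move(2)): at (3,3), heading west
step 3 (move(2)): at (1,3), heading west
step 4 (move(2)): at (1,3), heading west
step 5 (turn(right)): at (1,3), heading north
step 6 (move(1)): at (1,4), heading north

at (1,4), heading north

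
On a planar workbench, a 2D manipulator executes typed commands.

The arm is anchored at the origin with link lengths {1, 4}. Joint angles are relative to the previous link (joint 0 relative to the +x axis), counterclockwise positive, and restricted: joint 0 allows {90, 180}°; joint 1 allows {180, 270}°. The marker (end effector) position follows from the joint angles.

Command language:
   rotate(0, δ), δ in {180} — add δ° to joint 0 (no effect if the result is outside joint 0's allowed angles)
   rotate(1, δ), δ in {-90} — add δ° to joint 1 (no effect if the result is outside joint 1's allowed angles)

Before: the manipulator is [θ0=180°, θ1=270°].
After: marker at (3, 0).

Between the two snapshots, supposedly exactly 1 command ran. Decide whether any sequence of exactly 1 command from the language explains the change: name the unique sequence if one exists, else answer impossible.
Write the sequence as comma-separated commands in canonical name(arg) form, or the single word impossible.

start: [θ0=180°, θ1=270°]
1. rotate(1, -90) → [θ0=180°, θ1=180°]
all 2 alternatives checked — unique.

rotate(1, -90)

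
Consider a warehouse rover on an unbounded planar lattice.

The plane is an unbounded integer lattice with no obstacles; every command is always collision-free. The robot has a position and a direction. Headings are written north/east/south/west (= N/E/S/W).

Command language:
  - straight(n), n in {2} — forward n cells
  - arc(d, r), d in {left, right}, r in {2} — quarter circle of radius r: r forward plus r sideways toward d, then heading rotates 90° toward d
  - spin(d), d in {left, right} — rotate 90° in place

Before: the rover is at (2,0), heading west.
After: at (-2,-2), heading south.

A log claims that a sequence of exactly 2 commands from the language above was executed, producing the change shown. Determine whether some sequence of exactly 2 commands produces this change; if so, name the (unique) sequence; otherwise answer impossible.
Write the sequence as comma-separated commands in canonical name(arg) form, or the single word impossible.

key: running arc(left, 2) before straight(2) would end elsewhere — order is forced
from: at (2,0), heading west
step 1 (straight(2)): at (0,0), heading west
step 2 (arc(left, 2)): at (-2,-2), heading south
all 25 alternatives checked — unique.

straight(2), arc(left, 2)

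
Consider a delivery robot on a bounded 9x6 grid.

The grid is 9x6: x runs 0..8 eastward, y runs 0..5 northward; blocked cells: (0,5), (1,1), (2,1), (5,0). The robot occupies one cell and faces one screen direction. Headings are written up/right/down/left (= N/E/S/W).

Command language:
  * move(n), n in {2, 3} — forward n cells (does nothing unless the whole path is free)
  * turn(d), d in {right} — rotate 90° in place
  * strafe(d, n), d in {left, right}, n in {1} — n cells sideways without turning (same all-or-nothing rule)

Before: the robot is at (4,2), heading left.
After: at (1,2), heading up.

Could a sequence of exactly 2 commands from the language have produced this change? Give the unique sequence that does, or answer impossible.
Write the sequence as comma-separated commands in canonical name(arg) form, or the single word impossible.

key: position moved to (1,2) AND the heading swung to N — translation plus rotation needed
begin: at (4,2), heading left
t=1 move(3) ⇒ at (1,2), heading left
t=2 turn(right) ⇒ at (1,2), heading up
no other 2-command option fits: unique.

move(3), turn(right)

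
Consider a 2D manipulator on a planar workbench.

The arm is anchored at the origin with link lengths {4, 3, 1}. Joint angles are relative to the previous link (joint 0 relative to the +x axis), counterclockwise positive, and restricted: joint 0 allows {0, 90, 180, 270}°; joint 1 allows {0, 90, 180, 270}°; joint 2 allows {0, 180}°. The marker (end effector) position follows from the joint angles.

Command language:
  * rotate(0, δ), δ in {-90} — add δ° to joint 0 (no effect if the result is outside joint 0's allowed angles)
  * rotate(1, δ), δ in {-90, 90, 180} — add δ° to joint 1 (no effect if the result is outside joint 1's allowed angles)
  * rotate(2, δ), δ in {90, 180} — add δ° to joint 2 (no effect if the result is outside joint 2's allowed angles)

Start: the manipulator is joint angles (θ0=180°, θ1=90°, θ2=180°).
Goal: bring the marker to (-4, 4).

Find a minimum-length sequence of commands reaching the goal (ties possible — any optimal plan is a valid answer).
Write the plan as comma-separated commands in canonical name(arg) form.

start: joint angles (θ0=180°, θ1=90°, θ2=180°)
t=1 rotate(2, 180) ⇒ joint angles (θ0=180°, θ1=90°, θ2=0°)
t=2 rotate(0, -90) ⇒ joint angles (θ0=90°, θ1=90°, θ2=0°)
shorter routes all fall short; 2 is best.

rotate(2, 180), rotate(0, -90)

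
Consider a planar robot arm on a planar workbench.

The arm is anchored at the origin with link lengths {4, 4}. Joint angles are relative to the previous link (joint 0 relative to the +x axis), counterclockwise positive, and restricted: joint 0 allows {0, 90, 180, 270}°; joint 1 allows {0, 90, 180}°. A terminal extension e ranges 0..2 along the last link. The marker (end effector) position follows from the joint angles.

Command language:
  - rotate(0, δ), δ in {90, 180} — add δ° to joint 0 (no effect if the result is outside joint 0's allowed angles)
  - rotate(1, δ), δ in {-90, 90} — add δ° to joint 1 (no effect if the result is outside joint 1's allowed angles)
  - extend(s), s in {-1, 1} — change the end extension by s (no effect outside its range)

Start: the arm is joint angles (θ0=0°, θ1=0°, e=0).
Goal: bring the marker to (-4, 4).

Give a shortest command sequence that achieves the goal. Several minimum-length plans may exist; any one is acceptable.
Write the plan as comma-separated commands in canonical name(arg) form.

rotate(0, 90), rotate(1, 90)

from: joint angles (θ0=0°, θ1=0°, e=0)
1. rotate(0, 90) → joint angles (θ0=90°, θ1=0°, e=0)
2. rotate(1, 90) → joint angles (θ0=90°, θ1=90°, e=0)
shorter routes all fall short; 2 is best.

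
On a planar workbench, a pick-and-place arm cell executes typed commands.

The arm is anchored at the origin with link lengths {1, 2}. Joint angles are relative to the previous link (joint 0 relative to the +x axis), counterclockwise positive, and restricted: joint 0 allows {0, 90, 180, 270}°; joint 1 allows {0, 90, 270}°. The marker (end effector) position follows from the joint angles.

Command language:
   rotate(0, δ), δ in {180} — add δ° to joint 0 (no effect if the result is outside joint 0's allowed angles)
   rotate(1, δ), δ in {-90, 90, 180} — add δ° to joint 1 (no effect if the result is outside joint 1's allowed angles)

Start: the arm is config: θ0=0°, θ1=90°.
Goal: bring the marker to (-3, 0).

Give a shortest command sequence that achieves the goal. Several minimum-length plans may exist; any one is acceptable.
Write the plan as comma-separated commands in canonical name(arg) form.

rotate(1, -90), rotate(0, 180)

t0: config: θ0=0°, θ1=90°
1. rotate(1, -90) → config: θ0=0°, θ1=0°
2. rotate(0, 180) → config: θ0=180°, θ1=0°
nothing shorter than 2 reaches the goal.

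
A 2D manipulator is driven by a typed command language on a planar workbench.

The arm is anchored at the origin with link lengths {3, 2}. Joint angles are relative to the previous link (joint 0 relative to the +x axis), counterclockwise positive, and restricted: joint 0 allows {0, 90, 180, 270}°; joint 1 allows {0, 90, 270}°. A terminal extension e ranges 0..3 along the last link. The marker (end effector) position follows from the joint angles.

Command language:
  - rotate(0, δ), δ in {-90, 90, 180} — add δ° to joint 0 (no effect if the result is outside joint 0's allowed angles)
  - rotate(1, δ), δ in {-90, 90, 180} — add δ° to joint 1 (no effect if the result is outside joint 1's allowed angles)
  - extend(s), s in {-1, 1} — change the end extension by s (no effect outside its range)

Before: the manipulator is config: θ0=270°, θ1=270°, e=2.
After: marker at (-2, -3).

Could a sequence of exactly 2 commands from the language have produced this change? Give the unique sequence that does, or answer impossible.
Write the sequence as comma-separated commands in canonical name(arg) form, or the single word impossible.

t0: config: θ0=270°, θ1=270°, e=2
[1] after extend(-1): config: θ0=270°, θ1=270°, e=1
[2] after extend(-1): config: θ0=270°, θ1=270°, e=0
uniquely the one of 64 2-step routes that fits.

extend(-1), extend(-1)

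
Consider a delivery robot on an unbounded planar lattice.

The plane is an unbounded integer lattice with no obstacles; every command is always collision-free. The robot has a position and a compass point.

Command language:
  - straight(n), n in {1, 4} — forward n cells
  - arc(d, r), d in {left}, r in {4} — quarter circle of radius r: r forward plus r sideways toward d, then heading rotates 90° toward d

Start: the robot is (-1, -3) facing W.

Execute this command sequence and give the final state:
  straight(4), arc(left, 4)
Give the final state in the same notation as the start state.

(-9, -7) facing S

t0: (-1, -3) facing W
t=1 straight(4) ⇒ (-5, -3) facing W
t=2 arc(left, 4) ⇒ (-9, -7) facing S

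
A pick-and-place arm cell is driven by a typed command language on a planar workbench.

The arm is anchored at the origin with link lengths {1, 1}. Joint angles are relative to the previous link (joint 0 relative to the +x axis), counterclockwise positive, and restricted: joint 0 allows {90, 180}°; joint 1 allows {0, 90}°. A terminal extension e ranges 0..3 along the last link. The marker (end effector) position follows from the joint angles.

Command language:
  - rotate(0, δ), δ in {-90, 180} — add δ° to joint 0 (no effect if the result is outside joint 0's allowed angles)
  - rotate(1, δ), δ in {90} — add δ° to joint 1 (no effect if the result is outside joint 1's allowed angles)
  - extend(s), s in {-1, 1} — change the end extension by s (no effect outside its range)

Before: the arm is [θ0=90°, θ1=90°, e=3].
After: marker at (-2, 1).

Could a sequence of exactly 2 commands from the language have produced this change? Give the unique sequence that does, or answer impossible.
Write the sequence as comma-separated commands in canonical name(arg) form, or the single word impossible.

initial: [θ0=90°, θ1=90°, e=3]
t=1 extend(-1) ⇒ [θ0=90°, θ1=90°, e=2]
t=2 extend(-1) ⇒ [θ0=90°, θ1=90°, e=1]
no rival 2-sequence matches.

extend(-1), extend(-1)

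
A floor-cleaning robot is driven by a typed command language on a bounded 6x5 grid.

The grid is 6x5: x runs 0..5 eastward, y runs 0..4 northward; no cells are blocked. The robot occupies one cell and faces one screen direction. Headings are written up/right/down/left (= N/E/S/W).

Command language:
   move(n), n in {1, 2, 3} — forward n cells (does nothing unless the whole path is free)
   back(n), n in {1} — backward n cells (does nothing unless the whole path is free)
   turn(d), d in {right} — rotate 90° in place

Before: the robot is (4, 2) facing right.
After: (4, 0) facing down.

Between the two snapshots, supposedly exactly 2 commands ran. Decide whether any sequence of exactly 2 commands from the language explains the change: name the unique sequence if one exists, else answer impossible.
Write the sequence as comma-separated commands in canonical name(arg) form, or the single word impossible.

key: cell and facing (now S) both changed — the 2 commands mix motion and turning
initial: (4, 2) facing right
t=1 turn(right) ⇒ (4, 2) facing down
t=2 move(2) ⇒ (4, 0) facing down
no rival 2-sequence matches.

turn(right), move(2)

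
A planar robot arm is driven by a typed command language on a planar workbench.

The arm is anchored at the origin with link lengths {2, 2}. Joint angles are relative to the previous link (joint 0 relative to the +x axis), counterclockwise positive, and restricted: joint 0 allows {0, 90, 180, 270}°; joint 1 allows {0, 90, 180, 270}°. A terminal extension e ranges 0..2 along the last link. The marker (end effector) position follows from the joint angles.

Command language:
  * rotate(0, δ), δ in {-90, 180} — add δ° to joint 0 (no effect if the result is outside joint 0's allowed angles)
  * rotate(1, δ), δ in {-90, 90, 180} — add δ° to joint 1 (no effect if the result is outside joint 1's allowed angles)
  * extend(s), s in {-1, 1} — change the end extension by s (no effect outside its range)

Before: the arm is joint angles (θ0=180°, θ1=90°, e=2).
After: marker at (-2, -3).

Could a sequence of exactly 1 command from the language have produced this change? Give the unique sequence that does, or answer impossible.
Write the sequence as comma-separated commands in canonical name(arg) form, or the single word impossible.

extend(-1)

start: joint angles (θ0=180°, θ1=90°, e=2)
t=1 extend(-1) ⇒ joint angles (θ0=180°, θ1=90°, e=1)
no rival 1-sequence matches.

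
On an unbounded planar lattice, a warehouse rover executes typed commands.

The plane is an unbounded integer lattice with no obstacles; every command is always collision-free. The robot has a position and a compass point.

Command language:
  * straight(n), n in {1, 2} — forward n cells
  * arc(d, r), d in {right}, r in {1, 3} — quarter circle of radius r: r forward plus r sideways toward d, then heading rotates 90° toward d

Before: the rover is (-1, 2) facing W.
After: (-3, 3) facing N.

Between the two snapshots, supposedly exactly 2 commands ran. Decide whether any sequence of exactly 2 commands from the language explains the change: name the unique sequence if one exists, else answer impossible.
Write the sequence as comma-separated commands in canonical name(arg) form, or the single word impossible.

straight(1), arc(right, 1)

key: order matters: swapping straight(1) and arc(right, 1) lands elsewhere
from: (-1, 2) facing W
step 1 (straight(1)): (-2, 2) facing W
step 2 (arc(right, 1)): (-3, 3) facing N
uniquely the one of 16 2-step routes that fits.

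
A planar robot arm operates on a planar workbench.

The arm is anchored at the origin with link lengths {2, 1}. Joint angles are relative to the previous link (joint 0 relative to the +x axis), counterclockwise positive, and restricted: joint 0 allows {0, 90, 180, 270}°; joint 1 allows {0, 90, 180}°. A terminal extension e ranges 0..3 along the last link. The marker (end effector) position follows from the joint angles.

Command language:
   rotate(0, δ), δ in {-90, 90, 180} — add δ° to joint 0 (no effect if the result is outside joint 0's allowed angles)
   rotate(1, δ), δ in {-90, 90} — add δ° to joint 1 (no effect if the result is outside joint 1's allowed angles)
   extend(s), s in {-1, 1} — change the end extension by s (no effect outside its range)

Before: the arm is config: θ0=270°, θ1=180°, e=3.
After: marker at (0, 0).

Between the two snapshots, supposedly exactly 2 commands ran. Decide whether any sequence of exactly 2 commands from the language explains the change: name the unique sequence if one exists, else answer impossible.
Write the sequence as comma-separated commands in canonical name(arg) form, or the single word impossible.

extend(-1), extend(-1)

initial: config: θ0=270°, θ1=180°, e=3
t=1 extend(-1) ⇒ config: θ0=270°, θ1=180°, e=2
t=2 extend(-1) ⇒ config: θ0=270°, θ1=180°, e=1
all 49 alternatives checked — unique.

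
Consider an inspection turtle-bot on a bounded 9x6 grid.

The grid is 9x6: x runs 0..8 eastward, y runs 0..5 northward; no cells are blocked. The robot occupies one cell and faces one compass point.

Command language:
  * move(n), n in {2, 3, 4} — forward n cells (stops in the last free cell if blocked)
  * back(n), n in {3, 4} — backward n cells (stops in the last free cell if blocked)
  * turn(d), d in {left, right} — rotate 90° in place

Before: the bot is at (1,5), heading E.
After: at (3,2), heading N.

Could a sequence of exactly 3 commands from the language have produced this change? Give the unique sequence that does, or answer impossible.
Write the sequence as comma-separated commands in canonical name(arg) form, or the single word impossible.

key: cell and facing (now N) both changed — the 3 commands mix motion and turning
initial: at (1,5), heading E
1. move(2) → at (3,5), heading E
2. turn(left) → at (3,5), heading N
3. back(3) → at (3,2), heading N
no rival 3-sequence matches.

move(2), turn(left), back(3)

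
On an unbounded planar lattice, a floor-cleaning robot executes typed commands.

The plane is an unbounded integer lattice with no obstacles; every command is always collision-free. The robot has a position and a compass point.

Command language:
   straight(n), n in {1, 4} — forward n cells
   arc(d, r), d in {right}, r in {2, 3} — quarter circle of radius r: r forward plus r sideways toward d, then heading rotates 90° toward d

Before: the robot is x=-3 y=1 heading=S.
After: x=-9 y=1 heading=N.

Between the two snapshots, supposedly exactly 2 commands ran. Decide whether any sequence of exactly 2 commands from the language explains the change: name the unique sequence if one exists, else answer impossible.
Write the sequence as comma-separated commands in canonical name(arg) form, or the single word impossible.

arc(right, 3), arc(right, 3)

key: cell and facing (now N) both changed — the 2 commands mix motion and turning
from: x=-3 y=1 heading=S
[1] after arc(right, 3): x=-6 y=-2 heading=W
[2] after arc(right, 3): x=-9 y=1 heading=N
no rival 2-sequence matches.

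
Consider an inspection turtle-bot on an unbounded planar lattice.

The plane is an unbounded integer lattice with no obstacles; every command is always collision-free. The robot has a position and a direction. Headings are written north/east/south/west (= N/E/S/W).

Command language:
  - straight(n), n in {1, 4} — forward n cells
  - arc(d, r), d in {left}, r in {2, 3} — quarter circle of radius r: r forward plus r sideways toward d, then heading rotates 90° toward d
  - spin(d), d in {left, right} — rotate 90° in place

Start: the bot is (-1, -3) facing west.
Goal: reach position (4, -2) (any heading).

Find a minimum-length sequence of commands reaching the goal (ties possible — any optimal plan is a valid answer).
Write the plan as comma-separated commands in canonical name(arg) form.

spin(left), arc(left, 2), arc(left, 3)

begin: (-1, -3) facing west
[1] after spin(left): (-1, -3) facing south
[2] after arc(left, 2): (1, -5) facing east
[3] after arc(left, 3): (4, -2) facing north
no 2-step plan works, so 3 is optimal.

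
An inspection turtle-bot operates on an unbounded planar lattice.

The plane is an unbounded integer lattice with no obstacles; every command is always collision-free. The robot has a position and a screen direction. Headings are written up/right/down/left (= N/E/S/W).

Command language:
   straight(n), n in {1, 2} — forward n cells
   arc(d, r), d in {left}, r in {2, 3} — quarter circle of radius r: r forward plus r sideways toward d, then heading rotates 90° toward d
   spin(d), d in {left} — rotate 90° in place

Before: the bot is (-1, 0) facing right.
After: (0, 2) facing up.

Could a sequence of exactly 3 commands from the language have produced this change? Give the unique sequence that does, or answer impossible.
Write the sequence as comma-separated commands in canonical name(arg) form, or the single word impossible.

straight(1), spin(left), straight(2)

key: cell and facing (now N) both changed — the 3 commands mix motion and turning
start: (-1, 0) facing right
[1] after straight(1): (0, 0) facing right
[2] after spin(left): (0, 0) facing up
[3] after straight(2): (0, 2) facing up
all 125 alternatives checked — unique.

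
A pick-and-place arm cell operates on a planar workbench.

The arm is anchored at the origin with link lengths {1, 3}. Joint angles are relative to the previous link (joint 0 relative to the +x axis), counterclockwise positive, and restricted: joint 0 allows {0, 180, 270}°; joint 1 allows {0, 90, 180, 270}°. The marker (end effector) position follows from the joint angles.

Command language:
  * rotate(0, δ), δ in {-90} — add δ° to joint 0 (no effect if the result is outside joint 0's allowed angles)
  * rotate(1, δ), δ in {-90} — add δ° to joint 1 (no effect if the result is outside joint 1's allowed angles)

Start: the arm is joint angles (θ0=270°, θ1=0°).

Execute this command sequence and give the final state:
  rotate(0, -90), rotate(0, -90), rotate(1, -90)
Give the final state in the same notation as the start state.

start: joint angles (θ0=270°, θ1=0°)
1. rotate(0, -90) → joint angles (θ0=180°, θ1=0°)
2. rotate(0, -90) → joint angles (θ0=180°, θ1=0°)
3. rotate(1, -90) → joint angles (θ0=180°, θ1=270°)

joint angles (θ0=180°, θ1=270°)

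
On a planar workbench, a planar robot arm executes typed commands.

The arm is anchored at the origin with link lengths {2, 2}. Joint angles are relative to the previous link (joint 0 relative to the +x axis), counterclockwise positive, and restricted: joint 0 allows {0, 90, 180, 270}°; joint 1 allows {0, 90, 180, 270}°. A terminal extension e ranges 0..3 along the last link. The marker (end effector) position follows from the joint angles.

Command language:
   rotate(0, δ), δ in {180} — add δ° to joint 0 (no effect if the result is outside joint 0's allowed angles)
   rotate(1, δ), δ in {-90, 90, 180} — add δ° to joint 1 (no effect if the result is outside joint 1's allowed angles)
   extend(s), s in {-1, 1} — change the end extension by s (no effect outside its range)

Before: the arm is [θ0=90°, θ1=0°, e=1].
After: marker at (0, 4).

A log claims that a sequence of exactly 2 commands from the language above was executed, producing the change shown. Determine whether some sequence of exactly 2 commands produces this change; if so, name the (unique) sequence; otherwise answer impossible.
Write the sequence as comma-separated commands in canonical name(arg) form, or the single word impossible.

initial: [θ0=90°, θ1=0°, e=1]
step 1 (extend(-1)): [θ0=90°, θ1=0°, e=0]
step 2 (extend(-1)): [θ0=90°, θ1=0°, e=0]
uniquely the one of 36 2-step routes that fits.

extend(-1), extend(-1)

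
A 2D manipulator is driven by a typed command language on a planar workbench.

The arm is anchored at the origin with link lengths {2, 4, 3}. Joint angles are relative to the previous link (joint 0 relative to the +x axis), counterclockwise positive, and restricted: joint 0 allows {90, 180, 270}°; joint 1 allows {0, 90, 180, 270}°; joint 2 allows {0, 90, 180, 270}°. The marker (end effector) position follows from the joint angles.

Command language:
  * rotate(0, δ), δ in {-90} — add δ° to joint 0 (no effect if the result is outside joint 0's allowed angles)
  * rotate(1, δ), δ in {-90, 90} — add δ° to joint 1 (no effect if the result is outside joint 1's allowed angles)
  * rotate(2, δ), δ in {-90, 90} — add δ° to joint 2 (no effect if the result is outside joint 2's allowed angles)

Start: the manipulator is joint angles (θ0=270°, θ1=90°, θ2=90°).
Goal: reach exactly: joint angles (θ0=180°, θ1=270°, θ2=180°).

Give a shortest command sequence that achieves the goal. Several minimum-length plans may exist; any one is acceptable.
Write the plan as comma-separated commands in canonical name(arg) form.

initial: joint angles (θ0=270°, θ1=90°, θ2=90°)
1. rotate(2, 90) → joint angles (θ0=270°, θ1=90°, θ2=180°)
2. rotate(1, 90) → joint angles (θ0=270°, θ1=180°, θ2=180°)
3. rotate(1, 90) → joint angles (θ0=270°, θ1=270°, θ2=180°)
4. rotate(0, -90) → joint angles (θ0=180°, θ1=270°, θ2=180°)
nothing shorter than 4 reaches the goal.

rotate(2, 90), rotate(1, 90), rotate(1, 90), rotate(0, -90)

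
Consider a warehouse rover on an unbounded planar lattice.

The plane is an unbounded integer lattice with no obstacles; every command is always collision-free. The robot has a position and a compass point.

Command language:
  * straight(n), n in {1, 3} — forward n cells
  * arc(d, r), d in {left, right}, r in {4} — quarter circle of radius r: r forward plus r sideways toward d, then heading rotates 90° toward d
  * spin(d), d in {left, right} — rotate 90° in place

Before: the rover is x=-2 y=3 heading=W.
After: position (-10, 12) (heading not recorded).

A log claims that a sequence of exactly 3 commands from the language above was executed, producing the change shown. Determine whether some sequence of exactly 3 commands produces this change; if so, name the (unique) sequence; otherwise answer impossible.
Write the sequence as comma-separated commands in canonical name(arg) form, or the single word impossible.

key: running arc(left, 4) before arc(right, 4) would end elsewhere — order is forced
initial: x=-2 y=3 heading=W
1. arc(right, 4) → x=-6 y=7 heading=N
2. straight(1) → x=-6 y=8 heading=N
3. arc(left, 4) → x=-10 y=12 heading=W
no other 3-command option fits: unique.

arc(right, 4), straight(1), arc(left, 4)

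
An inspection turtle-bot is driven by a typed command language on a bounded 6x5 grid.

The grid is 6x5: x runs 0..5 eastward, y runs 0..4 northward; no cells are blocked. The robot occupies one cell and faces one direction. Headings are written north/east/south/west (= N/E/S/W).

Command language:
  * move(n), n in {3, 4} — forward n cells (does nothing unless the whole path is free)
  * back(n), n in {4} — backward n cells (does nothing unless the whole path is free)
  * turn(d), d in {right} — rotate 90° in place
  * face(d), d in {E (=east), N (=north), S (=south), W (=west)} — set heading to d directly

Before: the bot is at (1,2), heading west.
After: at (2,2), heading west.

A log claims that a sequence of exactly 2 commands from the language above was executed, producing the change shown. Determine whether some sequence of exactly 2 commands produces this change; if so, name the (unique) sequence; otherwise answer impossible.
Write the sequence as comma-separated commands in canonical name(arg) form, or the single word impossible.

back(4), move(3)

key: order matters: swapping back(4) and move(3) lands elsewhere
start: at (1,2), heading west
t=1 back(4) ⇒ at (5,2), heading west
t=2 move(3) ⇒ at (2,2), heading west
uniquely the one of 64 2-step routes that fits.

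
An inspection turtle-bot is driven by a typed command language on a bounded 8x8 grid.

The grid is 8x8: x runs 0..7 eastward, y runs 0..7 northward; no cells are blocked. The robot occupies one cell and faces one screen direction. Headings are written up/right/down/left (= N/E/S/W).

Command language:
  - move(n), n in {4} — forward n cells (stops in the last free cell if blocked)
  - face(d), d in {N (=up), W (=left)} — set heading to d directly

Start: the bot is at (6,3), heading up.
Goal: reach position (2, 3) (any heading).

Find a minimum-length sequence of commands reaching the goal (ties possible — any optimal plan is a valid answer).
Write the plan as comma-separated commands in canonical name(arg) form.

initial: at (6,3), heading up
t=1 face(W) ⇒ at (6,3), heading left
t=2 move(4) ⇒ at (2,3), heading left
minimal: 2 command(s), checked below 2.

face(W), move(4)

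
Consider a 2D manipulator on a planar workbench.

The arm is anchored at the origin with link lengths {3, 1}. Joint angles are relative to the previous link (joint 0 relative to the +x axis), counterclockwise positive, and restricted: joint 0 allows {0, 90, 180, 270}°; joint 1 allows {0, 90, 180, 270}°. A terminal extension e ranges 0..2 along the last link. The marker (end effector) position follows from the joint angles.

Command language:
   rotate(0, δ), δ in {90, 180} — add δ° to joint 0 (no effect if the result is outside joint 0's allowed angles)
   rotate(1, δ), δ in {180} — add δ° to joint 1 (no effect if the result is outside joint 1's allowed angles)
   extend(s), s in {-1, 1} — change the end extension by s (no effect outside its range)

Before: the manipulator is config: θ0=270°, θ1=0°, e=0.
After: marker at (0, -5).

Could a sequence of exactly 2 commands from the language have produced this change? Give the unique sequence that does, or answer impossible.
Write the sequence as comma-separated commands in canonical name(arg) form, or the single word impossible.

key: order matters: swapping extend(-1) and extend(1) lands elsewhere
t0: config: θ0=270°, θ1=0°, e=0
[1] after extend(-1): config: θ0=270°, θ1=0°, e=0
[2] after extend(1): config: θ0=270°, θ1=0°, e=1
no rival 2-sequence matches.

extend(-1), extend(1)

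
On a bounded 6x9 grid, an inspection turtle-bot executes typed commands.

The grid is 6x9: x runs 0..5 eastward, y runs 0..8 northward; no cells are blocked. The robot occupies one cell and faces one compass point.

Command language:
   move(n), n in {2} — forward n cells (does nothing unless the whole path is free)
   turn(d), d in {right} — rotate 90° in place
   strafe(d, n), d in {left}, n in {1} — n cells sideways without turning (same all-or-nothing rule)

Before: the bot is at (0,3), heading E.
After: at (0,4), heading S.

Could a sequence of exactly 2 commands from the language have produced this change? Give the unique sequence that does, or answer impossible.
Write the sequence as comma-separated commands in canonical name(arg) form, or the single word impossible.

strafe(left, 1), turn(right)

key: running turn(right) before strafe(left, 1) would end elsewhere — order is forced
start: at (0,3), heading E
t=1 strafe(left, 1) ⇒ at (0,4), heading E
t=2 turn(right) ⇒ at (0,4), heading S
uniquely the one of 9 2-step routes that fits.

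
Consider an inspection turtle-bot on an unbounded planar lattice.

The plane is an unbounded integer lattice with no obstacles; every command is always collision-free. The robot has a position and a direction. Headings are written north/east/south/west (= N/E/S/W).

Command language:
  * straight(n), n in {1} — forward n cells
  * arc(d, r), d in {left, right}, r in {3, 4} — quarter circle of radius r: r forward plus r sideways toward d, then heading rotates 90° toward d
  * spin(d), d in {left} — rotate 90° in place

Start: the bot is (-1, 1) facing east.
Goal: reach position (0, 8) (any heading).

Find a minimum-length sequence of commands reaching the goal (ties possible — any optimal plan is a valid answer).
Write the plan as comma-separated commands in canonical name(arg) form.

start: (-1, 1) facing east
1. arc(left, 4) → (3, 5) facing north
2. arc(left, 3) → (0, 8) facing west
no 1-step plan works, so 2 is optimal.

arc(left, 4), arc(left, 3)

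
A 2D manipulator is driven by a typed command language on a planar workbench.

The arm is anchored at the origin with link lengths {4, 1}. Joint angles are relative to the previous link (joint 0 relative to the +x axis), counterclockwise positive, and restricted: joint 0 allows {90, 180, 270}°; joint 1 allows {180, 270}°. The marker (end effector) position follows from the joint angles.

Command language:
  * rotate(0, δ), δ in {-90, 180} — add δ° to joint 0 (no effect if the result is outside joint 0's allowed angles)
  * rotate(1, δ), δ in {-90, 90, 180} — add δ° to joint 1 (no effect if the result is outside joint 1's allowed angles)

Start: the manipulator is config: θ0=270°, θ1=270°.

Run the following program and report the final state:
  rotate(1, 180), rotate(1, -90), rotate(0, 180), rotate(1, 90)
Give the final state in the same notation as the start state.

initial: config: θ0=270°, θ1=270°
t=1 rotate(1, 180) ⇒ config: θ0=270°, θ1=270°
t=2 rotate(1, -90) ⇒ config: θ0=270°, θ1=180°
t=3 rotate(0, 180) ⇒ config: θ0=90°, θ1=180°
t=4 rotate(1, 90) ⇒ config: θ0=90°, θ1=270°

config: θ0=90°, θ1=270°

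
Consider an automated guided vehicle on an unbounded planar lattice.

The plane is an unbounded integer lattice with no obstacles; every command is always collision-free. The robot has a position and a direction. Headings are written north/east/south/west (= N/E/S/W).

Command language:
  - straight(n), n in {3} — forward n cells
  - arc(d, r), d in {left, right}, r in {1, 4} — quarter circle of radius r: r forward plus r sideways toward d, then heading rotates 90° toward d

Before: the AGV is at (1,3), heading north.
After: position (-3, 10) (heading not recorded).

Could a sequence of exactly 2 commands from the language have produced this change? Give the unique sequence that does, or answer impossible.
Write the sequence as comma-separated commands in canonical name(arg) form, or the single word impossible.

key: order matters: swapping straight(3) and arc(left, 4) lands elsewhere
start: at (1,3), heading north
step 1 (straight(3)): at (1,6), heading north
step 2 (arc(left, 4)): at (-3,10), heading west
all 25 alternatives checked — unique.

straight(3), arc(left, 4)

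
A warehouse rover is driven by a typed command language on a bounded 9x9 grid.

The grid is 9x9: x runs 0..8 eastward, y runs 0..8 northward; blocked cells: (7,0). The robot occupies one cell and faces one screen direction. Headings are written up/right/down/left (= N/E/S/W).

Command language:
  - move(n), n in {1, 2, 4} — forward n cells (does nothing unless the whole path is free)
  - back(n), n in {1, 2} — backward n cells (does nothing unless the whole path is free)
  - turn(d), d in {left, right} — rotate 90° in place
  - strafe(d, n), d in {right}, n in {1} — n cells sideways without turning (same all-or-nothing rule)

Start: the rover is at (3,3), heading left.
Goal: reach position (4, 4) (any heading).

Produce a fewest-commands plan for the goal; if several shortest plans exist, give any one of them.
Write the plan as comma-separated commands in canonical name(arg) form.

back(1), strafe(right, 1)

t0: at (3,3), heading left
1. back(1) → at (4,3), heading left
2. strafe(right, 1) → at (4,4), heading left
no 1-step plan works, so 2 is optimal.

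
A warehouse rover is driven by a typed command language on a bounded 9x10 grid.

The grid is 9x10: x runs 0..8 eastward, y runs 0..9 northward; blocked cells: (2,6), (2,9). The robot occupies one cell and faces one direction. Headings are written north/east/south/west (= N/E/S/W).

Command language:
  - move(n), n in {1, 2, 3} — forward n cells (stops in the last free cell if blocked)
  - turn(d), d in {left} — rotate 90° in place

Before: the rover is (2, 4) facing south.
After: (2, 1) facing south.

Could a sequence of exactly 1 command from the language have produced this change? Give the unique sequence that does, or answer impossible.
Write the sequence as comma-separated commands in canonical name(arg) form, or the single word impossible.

move(3)

key: heading stays S — the single command does not turn
start: (2, 4) facing south
t=1 move(3) ⇒ (2, 1) facing south
no other 1-command option fits: unique.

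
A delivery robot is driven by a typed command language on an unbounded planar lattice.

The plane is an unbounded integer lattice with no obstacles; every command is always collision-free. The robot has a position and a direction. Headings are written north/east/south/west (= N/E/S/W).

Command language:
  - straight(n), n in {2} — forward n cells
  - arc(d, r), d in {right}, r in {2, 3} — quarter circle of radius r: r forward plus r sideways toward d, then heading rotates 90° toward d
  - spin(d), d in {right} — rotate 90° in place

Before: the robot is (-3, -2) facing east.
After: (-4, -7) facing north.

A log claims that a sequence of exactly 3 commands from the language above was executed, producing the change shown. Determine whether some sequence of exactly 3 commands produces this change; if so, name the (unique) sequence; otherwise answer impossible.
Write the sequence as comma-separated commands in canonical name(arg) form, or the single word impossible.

key: running spin(right) before arc(right, 2) would end elsewhere — order is forced
start: (-3, -2) facing east
[1] after arc(right, 2): (-1, -4) facing south
[2] after arc(right, 3): (-4, -7) facing west
[3] after spin(right): (-4, -7) facing north
no rival 3-sequence matches.

arc(right, 2), arc(right, 3), spin(right)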